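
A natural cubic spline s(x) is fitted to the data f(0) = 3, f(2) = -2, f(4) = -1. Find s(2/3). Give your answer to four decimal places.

Let m_i = s''(x_i). Step sizes h_i = 2, 2; slopes of the chords Δ_i = (y_(i+1) - y_i)/h_i = -5/2, 1/2.
  2·m_0 + 8·m_1 + 2·m_2 = 6(Δ_1 - Δ_0) = 18
Natural end conditions: m_0 = m_2 = 0.
Forward elimination and back-substitution give m_0 = 0, m_1 = 9/4, m_2 = 0.
On [0, 2], s(x) = 3 - 13/4·x + 0·x² + 3/16·x³.
With x = 2/3: s(2/3) = 8/9.

0.8889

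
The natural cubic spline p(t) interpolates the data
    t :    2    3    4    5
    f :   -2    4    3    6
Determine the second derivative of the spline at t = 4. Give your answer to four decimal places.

9.2000

Write M_i for p''(x_i). With h_i = 1, 1, 1 and divided differences Δ_i = 6, -1, 3, the continuity of p' gives the tridiagonal system
  1·M_0 + 4·M_1 + 1·M_2 = 6(Δ_1 - Δ_0) = -42
  1·M_1 + 4·M_2 + 1·M_3 = 6(Δ_2 - Δ_1) = 24
Natural end conditions: M_0 = M_3 = 0.
Solving the tridiagonal system: M_0 = 0, M_1 = -64/5, M_2 = 46/5, M_3 = 0.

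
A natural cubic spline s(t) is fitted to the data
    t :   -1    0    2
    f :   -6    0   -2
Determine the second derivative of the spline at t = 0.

-7

With M_i denoting the second derivative at x_i, h_i = 1, 2, and Δ_i = (y_(i+1) − y_i)/h_i = 6, -1:
  1·M_0 + 6·M_1 + 2·M_2 = 6(Δ_1 - Δ_0) = -42
Natural end conditions: M_0 = M_2 = 0.
Solving: M_0 = 0, M_1 = -7, M_2 = 0.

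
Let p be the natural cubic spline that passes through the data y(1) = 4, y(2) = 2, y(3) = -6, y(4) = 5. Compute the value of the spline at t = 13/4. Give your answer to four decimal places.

Write m_i for p''(x_i). With h_i = 1, 1, 1 and divided differences Δ_i = -2, -8, 11, the continuity of p' gives the tridiagonal system
  1·m_0 + 4·m_1 + 1·m_2 = 6(Δ_1 - Δ_0) = -36
  1·m_1 + 4·m_2 + 1·m_3 = 6(Δ_2 - Δ_1) = 114
Natural end conditions: m_0 = m_3 = 0.
Hence m_0 = 0, m_1 = -86/5, m_2 = 164/5, m_3 = 0.
On [3, 4], p(t) = -6 + 1/15·(t - 3) + 82/5·(t - 3)² - 82/15·(t - 3)³.
With (t - 3) = 1/4: p(13/4) = -807/160.

-5.0438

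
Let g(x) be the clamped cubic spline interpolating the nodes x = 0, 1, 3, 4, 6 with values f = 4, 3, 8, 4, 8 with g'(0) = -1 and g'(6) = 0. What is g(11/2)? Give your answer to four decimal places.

7.1608

Put M_i = g'' at the i-th knot. Here h = (1, 2, 1, 2) and Δ = (-1, 5/2, -4, 2), so the interior equations h_(i-1)·M_(i-1) + 2(h_(i-1)+h_i)·M_i + h_i·M_(i+1) = 6(Δ_i − Δ_(i-1)) read
  1·M_0 + 6·M_1 + 2·M_2 = 6(Δ_1 - Δ_0) = 21
  2·M_1 + 6·M_2 + 1·M_3 = 6(Δ_2 - Δ_1) = -39
  1·M_2 + 6·M_3 + 2·M_4 = 6(Δ_3 - Δ_2) = 36
Clamped end conditions give two more equations: 2h_0·M_0 + h_0·M_1 = 6(Δ_0 - g'(0)) = 0 and h_3·M_3 + 2h_3·M_4 = 6(g'(6) - Δ_3) = -12.
Hence M_0 = -361/93, M_1 = 722/93, M_2 = -1009/93, M_3 = 983/93, M_4 = -1541/186.
On [4, 6], g(x) = 4 - 425/186·(x - 4) + 983/186·(x - 4)² - 1169/744·(x - 4)³.
With (x - 4) = 3/2: g(11/2) = 14207/1984.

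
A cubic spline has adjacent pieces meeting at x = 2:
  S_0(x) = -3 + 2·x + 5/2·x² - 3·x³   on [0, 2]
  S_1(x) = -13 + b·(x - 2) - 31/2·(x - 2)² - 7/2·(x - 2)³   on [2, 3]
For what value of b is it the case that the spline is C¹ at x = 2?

S_0'(x) = 2 + 5·x - 9·x², so S_0'(2) = -24. On the right, S_1'(2) = b, so b = -24.

-24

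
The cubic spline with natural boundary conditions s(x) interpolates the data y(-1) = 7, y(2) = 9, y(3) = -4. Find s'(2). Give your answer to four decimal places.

-9.5833

Let M_i = s''(x_i). Step sizes h_i = 3, 1; slopes of the chords Δ_i = (y_(i+1) - y_i)/h_i = 2/3, -13.
  3·M_0 + 8·M_1 + 1·M_2 = 6(Δ_1 - Δ_0) = -82
Natural end conditions: M_0 = M_2 = 0.
Hence M_0 = 0, M_1 = -41/4, M_2 = 0.
On [2, 3], s'(x) = b_1 + 2c_1·(x - 2) + 3d_1·(x - 2)² with b_1 = Δ_1 - h_1(2M_1 + M_2)/6 = -115/12, c_1 = M_1/2 = -41/8, d_1 = (M_2 - M_1)/(6h_1) = 41/24. So s'(2) = -115/12.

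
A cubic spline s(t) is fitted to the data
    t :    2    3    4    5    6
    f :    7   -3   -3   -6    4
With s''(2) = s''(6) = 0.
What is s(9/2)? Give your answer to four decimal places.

Write m_i for s''(x_i). With h_i = 1, 1, 1, 1 and divided differences Δ_i = -10, 0, -3, 10, the continuity of s' gives the tridiagonal system
  1·m_0 + 4·m_1 + 1·m_2 = 6(Δ_1 - Δ_0) = 60
  1·m_1 + 4·m_2 + 1·m_3 = 6(Δ_2 - Δ_1) = -18
  1·m_2 + 4·m_3 + 1·m_4 = 6(Δ_3 - Δ_2) = 78
Natural end conditions: m_0 = m_4 = 0.
Solving the tridiagonal system: m_0 = 0, m_1 = 75/4, m_2 = -15, m_3 = 93/4, m_4 = 0.
On [4, 5], s(t) = -3 - 15/8·(t - 4) - 15/2·(t - 4)² + 51/8·(t - 4)³.
With (t - 4) = 1/2: s(9/2) = -321/64.

-5.0156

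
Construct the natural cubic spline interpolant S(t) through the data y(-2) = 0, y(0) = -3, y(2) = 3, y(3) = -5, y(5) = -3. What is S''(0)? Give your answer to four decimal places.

7.2070

Write M_i for S''(x_i). With h_i = 2, 2, 1, 2 and divided differences Δ_i = -3/2, 3, -8, 1, the continuity of S' gives the tridiagonal system
  2·M_0 + 8·M_1 + 2·M_2 = 6(Δ_1 - Δ_0) = 27
  2·M_1 + 6·M_2 + 1·M_3 = 6(Δ_2 - Δ_1) = -66
  1·M_2 + 6·M_3 + 2·M_4 = 6(Δ_3 - Δ_2) = 54
Natural end conditions: M_0 = M_4 = 0.
Hence M_0 = 0, M_1 = 1845/256, M_2 = -981/64, M_3 = 1479/128, M_4 = 0.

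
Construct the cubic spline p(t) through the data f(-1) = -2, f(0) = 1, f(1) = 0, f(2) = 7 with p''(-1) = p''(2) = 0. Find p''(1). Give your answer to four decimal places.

With m_i denoting the second derivative at x_i, h_i = 1, 1, 1, and Δ_i = (y_(i+1) − y_i)/h_i = 3, -1, 7:
  1·m_0 + 4·m_1 + 1·m_2 = 6(Δ_1 - Δ_0) = -24
  1·m_1 + 4·m_2 + 1·m_3 = 6(Δ_2 - Δ_1) = 48
Natural end conditions: m_0 = m_3 = 0.
Solving the tridiagonal system: m_0 = 0, m_1 = -48/5, m_2 = 72/5, m_3 = 0.

14.4000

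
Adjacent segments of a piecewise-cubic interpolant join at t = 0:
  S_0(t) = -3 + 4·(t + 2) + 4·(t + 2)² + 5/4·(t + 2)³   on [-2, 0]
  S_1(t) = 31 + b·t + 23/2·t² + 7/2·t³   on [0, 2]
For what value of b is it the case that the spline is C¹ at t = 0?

35

S_0'(t) = 4 + 8·(t + 2) + 15/4·(t + 2)², so S_0'(0) = 35. On the right, S_1'(0) = b, so b = 35.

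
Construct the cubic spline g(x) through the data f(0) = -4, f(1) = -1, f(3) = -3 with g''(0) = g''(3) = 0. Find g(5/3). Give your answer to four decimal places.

With M_i denoting the second derivative at x_i, h_i = 1, 2, and Δ_i = (y_(i+1) − y_i)/h_i = 3, -1:
  1·M_0 + 6·M_1 + 2·M_2 = 6(Δ_1 - Δ_0) = -24
Natural end conditions: M_0 = M_2 = 0.
Solving the tridiagonal system: M_0 = 0, M_1 = -4, M_2 = 0.
On [1, 3], g(x) = -1 + 5/3·(x - 1) - 2·(x - 1)² + 1/3·(x - 1)³.
With (x - 1) = 2/3: g(5/3) = -55/81.

-0.6790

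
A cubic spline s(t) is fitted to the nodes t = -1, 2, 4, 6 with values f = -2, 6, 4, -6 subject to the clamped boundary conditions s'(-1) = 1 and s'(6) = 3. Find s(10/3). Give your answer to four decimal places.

6.5726

Let M_i = s''(x_i). Step sizes h_i = 3, 2, 2; slopes of the chords Δ_i = (y_(i+1) - y_i)/h_i = 8/3, -1, -5.
  3·M_0 + 10·M_1 + 2·M_2 = 6(Δ_1 - Δ_0) = -22
  2·M_1 + 8·M_2 + 2·M_3 = 6(Δ_2 - Δ_1) = -24
Clamped end conditions give two more equations: 2h_0·M_0 + h_0·M_1 = 6(Δ_0 - s'(-1)) = 10 and h_2·M_2 + 2h_2·M_3 = 6(s'(6) - Δ_2) = 48.
Forward elimination and back-substitution give M_0 = 278/111, M_1 = -62/37, M_2 = -236/37, M_3 = 562/37.
On [2, 4], s(t) = 6 + 83/37·(t - 2) - 31/37·(t - 2)² - 29/74·(t - 2)³.
With (t - 2) = 4/3: s(10/3) = 6566/999.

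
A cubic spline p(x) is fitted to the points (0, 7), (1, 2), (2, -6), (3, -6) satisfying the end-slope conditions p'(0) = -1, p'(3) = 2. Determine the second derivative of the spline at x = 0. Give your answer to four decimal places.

-9.2000

Put m_i = p'' at the i-th knot. Here h = (1, 1, 1) and Δ = (-5, -8, 0), so the interior equations h_(i-1)·m_(i-1) + 2(h_(i-1)+h_i)·m_i + h_i·m_(i+1) = 6(Δ_i − Δ_(i-1)) read
  1·m_0 + 4·m_1 + 1·m_2 = 6(Δ_1 - Δ_0) = -18
  1·m_1 + 4·m_2 + 1·m_3 = 6(Δ_2 - Δ_1) = 48
Clamped end conditions give two more equations: 2h_0·m_0 + h_0·m_1 = 6(Δ_0 - p'(0)) = -24 and h_2·m_2 + 2h_2·m_3 = 6(p'(3) - Δ_2) = 12.
Forward elimination and back-substitution give m_0 = -46/5, m_1 = -28/5, m_2 = 68/5, m_3 = -4/5.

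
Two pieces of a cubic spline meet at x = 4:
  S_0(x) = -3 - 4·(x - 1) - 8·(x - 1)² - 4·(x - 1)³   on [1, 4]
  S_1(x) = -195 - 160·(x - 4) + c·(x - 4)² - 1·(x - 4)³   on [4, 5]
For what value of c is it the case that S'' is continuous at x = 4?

-44

S_0''(x) = -16 - 24·(x - 1), so S_0''(4) = -88. On the right, S_1''(4) = 2c, so c = -44.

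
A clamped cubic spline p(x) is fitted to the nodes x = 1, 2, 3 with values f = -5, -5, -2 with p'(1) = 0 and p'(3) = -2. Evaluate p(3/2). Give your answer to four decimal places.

With m_i denoting the second derivative at x_i, h_i = 1, 1, and Δ_i = (y_(i+1) − y_i)/h_i = 0, 3:
  1·m_0 + 4·m_1 + 1·m_2 = 6(Δ_1 - Δ_0) = 18
Clamped end conditions give two more equations: 2h_0·m_0 + h_0·m_1 = 6(Δ_0 - p'(1)) = 0 and h_1·m_1 + 2h_1·m_2 = 6(p'(3) - Δ_1) = -30.
Solving: m_0 = -11/2, m_1 = 11, m_2 = -41/2.
On [1, 2], p(x) = -5 + 0·(x - 1) - 11/4·(x - 1)² + 11/4·(x - 1)³.
With (x - 1) = 1/2: p(3/2) = -171/32.

-5.3438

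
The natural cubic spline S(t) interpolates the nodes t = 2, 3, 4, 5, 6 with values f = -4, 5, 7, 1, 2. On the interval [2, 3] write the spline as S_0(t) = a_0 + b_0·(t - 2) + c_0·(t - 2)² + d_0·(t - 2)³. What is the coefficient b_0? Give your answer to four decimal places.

10.1786

Put m_i = S'' at the i-th knot. Here h = (1, 1, 1, 1) and Δ = (9, 2, -6, 1), so the interior equations h_(i-1)·m_(i-1) + 2(h_(i-1)+h_i)·m_i + h_i·m_(i+1) = 6(Δ_i − Δ_(i-1)) read
  1·m_0 + 4·m_1 + 1·m_2 = 6(Δ_1 - Δ_0) = -42
  1·m_1 + 4·m_2 + 1·m_3 = 6(Δ_2 - Δ_1) = -48
  1·m_2 + 4·m_3 + 1·m_4 = 6(Δ_3 - Δ_2) = 42
Natural end conditions: m_0 = m_4 = 0.
Solving the tridiagonal system: m_0 = 0, m_1 = -99/14, m_2 = -96/7, m_3 = 195/14, m_4 = 0.
On [2, 3], with S_0(t) = a_0 + b_0·(t - 2) + c_0·(t - 2)² + d_0·(t - 2)³: c_0 = m_0/2 = 0, d_0 = (m_1 - m_0)/(6h_0) = -33/28, b_0 = Δ_0 - h_0(2m_0 + m_1)/6 = 285/28.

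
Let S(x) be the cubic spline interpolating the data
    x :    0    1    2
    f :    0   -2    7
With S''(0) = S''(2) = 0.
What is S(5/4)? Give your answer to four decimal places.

Put M_i = S'' at the i-th knot. Here h = (1, 1) and Δ = (-2, 9), so the interior equations h_(i-1)·M_(i-1) + 2(h_(i-1)+h_i)·M_i + h_i·M_(i+1) = 6(Δ_i − Δ_(i-1)) read
  1·M_0 + 4·M_1 + 1·M_2 = 6(Δ_1 - Δ_0) = 66
Natural end conditions: M_0 = M_2 = 0.
Solving the tridiagonal system: M_0 = 0, M_1 = 33/2, M_2 = 0.
On [1, 2], S(x) = -2 + 7/2·(x - 1) + 33/4·(x - 1)² - 11/4·(x - 1)³.
With (x - 1) = 1/4: S(5/4) = -167/256.

-0.6523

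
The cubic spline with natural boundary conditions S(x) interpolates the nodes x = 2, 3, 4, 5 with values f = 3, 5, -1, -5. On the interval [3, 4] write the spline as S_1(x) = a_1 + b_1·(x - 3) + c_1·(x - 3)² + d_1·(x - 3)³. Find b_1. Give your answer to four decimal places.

Put M_i = S'' at the i-th knot. Here h = (1, 1, 1) and Δ = (2, -6, -4), so the interior equations h_(i-1)·M_(i-1) + 2(h_(i-1)+h_i)·M_i + h_i·M_(i+1) = 6(Δ_i − Δ_(i-1)) read
  1·M_0 + 4·M_1 + 1·M_2 = 6(Δ_1 - Δ_0) = -48
  1·M_1 + 4·M_2 + 1·M_3 = 6(Δ_2 - Δ_1) = 12
Natural end conditions: M_0 = M_3 = 0.
Solving: M_0 = 0, M_1 = -68/5, M_2 = 32/5, M_3 = 0.
On [3, 4], with S_1(x) = a_1 + b_1·(x - 3) + c_1·(x - 3)² + d_1·(x - 3)³: c_1 = M_1/2 = -34/5, d_1 = (M_2 - M_1)/(6h_1) = 10/3, b_1 = Δ_1 - h_1(2M_1 + M_2)/6 = -38/15.

-2.5333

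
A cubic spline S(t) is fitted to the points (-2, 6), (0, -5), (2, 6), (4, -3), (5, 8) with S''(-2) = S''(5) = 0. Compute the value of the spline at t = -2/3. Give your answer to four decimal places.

-4.3415

Write m_i for S''(x_i). With h_i = 2, 2, 2, 1 and divided differences Δ_i = -11/2, 11/2, -9/2, 11, the continuity of S' gives the tridiagonal system
  2·m_0 + 8·m_1 + 2·m_2 = 6(Δ_1 - Δ_0) = 66
  2·m_1 + 8·m_2 + 2·m_3 = 6(Δ_2 - Δ_1) = -60
  2·m_2 + 6·m_3 + 1·m_4 = 6(Δ_3 - Δ_2) = 93
Natural end conditions: m_0 = m_4 = 0.
Solving: m_0 = 0, m_1 = 999/82, m_2 = -645/41, m_3 = 1701/82, m_4 = 0.
On [-2, 0], S(t) = 6 - 392/41·(t + 2) + 0·(t + 2)² + 333/328·(t + 2)³.
With (t + 2) = 4/3: S(-2/3) = -178/41.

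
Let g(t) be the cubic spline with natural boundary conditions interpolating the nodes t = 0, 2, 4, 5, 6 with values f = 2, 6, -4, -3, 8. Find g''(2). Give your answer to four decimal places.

-6.7500

With M_i denoting the second derivative at x_i, h_i = 2, 2, 1, 1, and Δ_i = (y_(i+1) − y_i)/h_i = 2, -5, 1, 11:
  2·M_0 + 8·M_1 + 2·M_2 = 6(Δ_1 - Δ_0) = -42
  2·M_1 + 6·M_2 + 1·M_3 = 6(Δ_2 - Δ_1) = 36
  1·M_2 + 4·M_3 + 1·M_4 = 6(Δ_3 - Δ_2) = 60
Natural end conditions: M_0 = M_4 = 0.
Solving: M_0 = 0, M_1 = -27/4, M_2 = 6, M_3 = 27/2, M_4 = 0.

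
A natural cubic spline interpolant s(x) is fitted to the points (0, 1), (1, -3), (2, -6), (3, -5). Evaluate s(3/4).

Write M_i for s''(x_i). With h_i = 1, 1, 1 and divided differences Δ_i = -4, -3, 1, the continuity of s' gives the tridiagonal system
  1·M_0 + 4·M_1 + 1·M_2 = 6(Δ_1 - Δ_0) = 6
  1·M_1 + 4·M_2 + 1·M_3 = 6(Δ_2 - Δ_1) = 24
Natural end conditions: M_0 = M_3 = 0.
Hence M_0 = 0, M_1 = 0, M_2 = 6, M_3 = 0.
On [0, 1], s(x) = 1 - 4·x + 0·x² + 0·x³.
With x = 3/4: s(3/4) = -2.

-2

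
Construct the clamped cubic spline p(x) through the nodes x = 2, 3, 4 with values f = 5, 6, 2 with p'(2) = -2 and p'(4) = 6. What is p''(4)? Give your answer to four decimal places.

With σ_i denoting the second derivative at x_i, h_i = 1, 1, and Δ_i = (y_(i+1) − y_i)/h_i = 1, -4:
  1·σ_0 + 4·σ_1 + 1·σ_2 = 6(Δ_1 - Δ_0) = -30
Clamped end conditions give two more equations: 2h_0·σ_0 + h_0·σ_1 = 6(Δ_0 - p'(2)) = 18 and h_1·σ_1 + 2h_1·σ_2 = 6(p'(4) - Δ_1) = 60.
Solving: σ_0 = 41/2, σ_1 = -23, σ_2 = 83/2.

41.5000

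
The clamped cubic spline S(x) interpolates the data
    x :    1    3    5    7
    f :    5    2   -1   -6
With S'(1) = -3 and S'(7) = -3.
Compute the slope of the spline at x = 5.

-2

With M_i denoting the second derivative at x_i, h_i = 2, 2, 2, and Δ_i = (y_(i+1) − y_i)/h_i = -3/2, -3/2, -5/2:
  2·M_0 + 8·M_1 + 2·M_2 = 6(Δ_1 - Δ_0) = 0
  2·M_1 + 8·M_2 + 2·M_3 = 6(Δ_2 - Δ_1) = -6
Clamped end conditions give two more equations: 2h_0·M_0 + h_0·M_1 = 6(Δ_0 - S'(1)) = 9 and h_2·M_2 + 2h_2·M_3 = 6(S'(7) - Δ_2) = -3.
Forward elimination and back-substitution give M_0 = 5/2, M_1 = -1/2, M_2 = -1/2, M_3 = -1/2.
On [5, 7], S'(x) = b_2 + 2c_2·(x - 5) + 3d_2·(x - 5)² with b_2 = Δ_2 - h_2(2M_2 + M_3)/6 = -2, c_2 = M_2/2 = -1/4, d_2 = (M_3 - M_2)/(6h_2) = 0. So S'(5) = -2.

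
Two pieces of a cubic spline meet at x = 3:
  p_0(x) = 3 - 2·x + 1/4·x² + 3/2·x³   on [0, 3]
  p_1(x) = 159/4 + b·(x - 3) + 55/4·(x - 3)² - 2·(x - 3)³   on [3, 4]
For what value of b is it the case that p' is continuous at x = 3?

40

p_0'(x) = -2 + 1/2·x + 9/2·x², so p_0'(3) = 40. On the right, p_1'(3) = b, so b = 40.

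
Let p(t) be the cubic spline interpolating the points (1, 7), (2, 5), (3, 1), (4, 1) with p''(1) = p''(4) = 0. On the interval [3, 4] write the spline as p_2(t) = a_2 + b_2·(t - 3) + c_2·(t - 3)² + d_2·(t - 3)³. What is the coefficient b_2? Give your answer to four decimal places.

-2.4000

Write M_i for p''(x_i). With h_i = 1, 1, 1 and divided differences Δ_i = -2, -4, 0, the continuity of p' gives the tridiagonal system
  1·M_0 + 4·M_1 + 1·M_2 = 6(Δ_1 - Δ_0) = -12
  1·M_1 + 4·M_2 + 1·M_3 = 6(Δ_2 - Δ_1) = 24
Natural end conditions: M_0 = M_3 = 0.
Solving the tridiagonal system: M_0 = 0, M_1 = -24/5, M_2 = 36/5, M_3 = 0.
On [3, 4], with p_2(t) = a_2 + b_2·(t - 3) + c_2·(t - 3)² + d_2·(t - 3)³: c_2 = M_2/2 = 18/5, d_2 = (M_3 - M_2)/(6h_2) = -6/5, b_2 = Δ_2 - h_2(2M_2 + M_3)/6 = -12/5.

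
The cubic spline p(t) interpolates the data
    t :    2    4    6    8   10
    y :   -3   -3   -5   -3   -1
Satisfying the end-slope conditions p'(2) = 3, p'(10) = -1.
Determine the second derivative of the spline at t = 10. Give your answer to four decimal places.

-3.2321

Write M_i for p''(x_i). With h_i = 2, 2, 2, 2 and divided differences Δ_i = 0, -1, 1, 1, the continuity of p' gives the tridiagonal system
  2·M_0 + 8·M_1 + 2·M_2 = 6(Δ_1 - Δ_0) = -6
  2·M_1 + 8·M_2 + 2·M_3 = 6(Δ_2 - Δ_1) = 12
  2·M_2 + 8·M_3 + 2·M_4 = 6(Δ_3 - Δ_2) = 0
Clamped end conditions give two more equations: 2h_0·M_0 + h_0·M_1 = 6(Δ_0 - p'(2)) = -18 and h_3·M_3 + 2h_3·M_4 = 6(p'(10) - Δ_3) = -12.
Forward elimination and back-substitution give M_0 = -253/56, M_1 = 1/28, M_2 = 11/8, M_3 = 13/28, M_4 = -181/56.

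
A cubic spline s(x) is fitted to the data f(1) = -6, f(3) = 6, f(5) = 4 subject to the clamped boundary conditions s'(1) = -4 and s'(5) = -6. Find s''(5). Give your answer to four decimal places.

Let m_i = s''(x_i). Step sizes h_i = 2, 2; slopes of the chords Δ_i = (y_(i+1) - y_i)/h_i = 6, -1.
  2·m_0 + 8·m_1 + 2·m_2 = 6(Δ_1 - Δ_0) = -42
Clamped end conditions give two more equations: 2h_0·m_0 + h_0·m_1 = 6(Δ_0 - s'(1)) = 60 and h_1·m_1 + 2h_1·m_2 = 6(s'(5) - Δ_1) = -30.
Solving: m_0 = 79/4, m_1 = -19/2, m_2 = -11/4.

-2.7500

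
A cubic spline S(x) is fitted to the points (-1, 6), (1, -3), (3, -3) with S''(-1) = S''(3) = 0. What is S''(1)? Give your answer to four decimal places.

Let M_i = S''(x_i). Step sizes h_i = 2, 2; slopes of the chords Δ_i = (y_(i+1) - y_i)/h_i = -9/2, 0.
  2·M_0 + 8·M_1 + 2·M_2 = 6(Δ_1 - Δ_0) = 27
Natural end conditions: M_0 = M_2 = 0.
Forward elimination and back-substitution give M_0 = 0, M_1 = 27/8, M_2 = 0.

3.3750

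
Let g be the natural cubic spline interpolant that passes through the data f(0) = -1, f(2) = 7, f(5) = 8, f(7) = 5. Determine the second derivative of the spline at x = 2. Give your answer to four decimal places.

-2.0549

With M_i denoting the second derivative at x_i, h_i = 2, 3, 2, and Δ_i = (y_(i+1) − y_i)/h_i = 4, 1/3, -3/2:
  2·M_0 + 10·M_1 + 3·M_2 = 6(Δ_1 - Δ_0) = -22
  3·M_1 + 10·M_2 + 2·M_3 = 6(Δ_2 - Δ_1) = -11
Natural end conditions: M_0 = M_3 = 0.
Hence M_0 = 0, M_1 = -187/91, M_2 = -44/91, M_3 = 0.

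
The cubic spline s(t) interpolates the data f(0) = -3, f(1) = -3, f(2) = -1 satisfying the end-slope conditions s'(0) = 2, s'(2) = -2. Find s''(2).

-17

Write M_i for s''(x_i). With h_i = 1, 1 and divided differences Δ_i = 0, 2, the continuity of s' gives the tridiagonal system
  1·M_0 + 4·M_1 + 1·M_2 = 6(Δ_1 - Δ_0) = 12
Clamped end conditions give two more equations: 2h_0·M_0 + h_0·M_1 = 6(Δ_0 - s'(0)) = -12 and h_1·M_1 + 2h_1·M_2 = 6(s'(2) - Δ_1) = -24.
Forward elimination and back-substitution give M_0 = -11, M_1 = 10, M_2 = -17.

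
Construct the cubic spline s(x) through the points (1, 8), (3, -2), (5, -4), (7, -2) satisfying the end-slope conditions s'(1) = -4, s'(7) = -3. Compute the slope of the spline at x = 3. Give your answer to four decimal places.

Write M_i for s''(x_i). With h_i = 2, 2, 2 and divided differences Δ_i = -5, -1, 1, the continuity of s' gives the tridiagonal system
  2·M_0 + 8·M_1 + 2·M_2 = 6(Δ_1 - Δ_0) = 24
  2·M_1 + 8·M_2 + 2·M_3 = 6(Δ_2 - Δ_1) = 12
Clamped end conditions give two more equations: 2h_0·M_0 + h_0·M_1 = 6(Δ_0 - s'(1)) = -6 and h_2·M_2 + 2h_2·M_3 = 6(s'(7) - Δ_2) = -24.
Solving: M_0 = -46/15, M_1 = 47/15, M_2 = 38/15, M_3 = -109/15.
On [3, 5], s'(x) = b_1 + 2c_1·(x - 3) + 3d_1·(x - 3)² with b_1 = Δ_1 - h_1(2M_1 + M_2)/6 = -59/15, c_1 = M_1/2 = 47/30, d_1 = (M_2 - M_1)/(6h_1) = -1/20. So s'(3) = -59/15.

-3.9333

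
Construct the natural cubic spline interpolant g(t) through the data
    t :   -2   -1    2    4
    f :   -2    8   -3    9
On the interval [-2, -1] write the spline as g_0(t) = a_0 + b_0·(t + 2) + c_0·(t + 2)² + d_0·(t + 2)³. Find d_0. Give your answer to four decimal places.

-2.3333

With σ_i denoting the second derivative at x_i, h_i = 1, 3, 2, and Δ_i = (y_(i+1) − y_i)/h_i = 10, -11/3, 6:
  1·σ_0 + 8·σ_1 + 3·σ_2 = 6(Δ_1 - Δ_0) = -82
  3·σ_1 + 10·σ_2 + 2·σ_3 = 6(Δ_2 - Δ_1) = 58
Natural end conditions: σ_0 = σ_3 = 0.
Solving the tridiagonal system: σ_0 = 0, σ_1 = -14, σ_2 = 10, σ_3 = 0.
On [-2, -1], with g_0(t) = a_0 + b_0·(t + 2) + c_0·(t + 2)² + d_0·(t + 2)³: c_0 = σ_0/2 = 0, d_0 = (σ_1 - σ_0)/(6h_0) = -7/3, b_0 = Δ_0 - h_0(2σ_0 + σ_1)/6 = 37/3.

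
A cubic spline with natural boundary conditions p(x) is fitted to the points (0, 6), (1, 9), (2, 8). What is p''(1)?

-6

Let σ_i = p''(x_i). Step sizes h_i = 1, 1; slopes of the chords Δ_i = (y_(i+1) - y_i)/h_i = 3, -1.
  1·σ_0 + 4·σ_1 + 1·σ_2 = 6(Δ_1 - Δ_0) = -24
Natural end conditions: σ_0 = σ_2 = 0.
Solving the tridiagonal system: σ_0 = 0, σ_1 = -6, σ_2 = 0.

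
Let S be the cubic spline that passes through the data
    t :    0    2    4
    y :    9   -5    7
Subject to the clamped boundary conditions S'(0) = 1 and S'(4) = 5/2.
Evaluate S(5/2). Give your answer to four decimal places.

-3.8164

Let σ_i = S''(x_i). Step sizes h_i = 2, 2; slopes of the chords Δ_i = (y_(i+1) - y_i)/h_i = -7, 6.
  2·σ_0 + 8·σ_1 + 2·σ_2 = 6(Δ_1 - Δ_0) = 78
Clamped end conditions give two more equations: 2h_0·σ_0 + h_0·σ_1 = 6(Δ_0 - S'(0)) = -48 and h_1·σ_1 + 2h_1·σ_2 = 6(S'(4) - Δ_1) = -21.
Solving: σ_0 = -171/8, σ_1 = 75/4, σ_2 = -117/8.
On [2, 4], S(t) = -5 - 13/8·(t - 2) + 75/8·(t - 2)² - 89/32·(t - 2)³.
With (t - 2) = 1/2: S(5/2) = -977/256.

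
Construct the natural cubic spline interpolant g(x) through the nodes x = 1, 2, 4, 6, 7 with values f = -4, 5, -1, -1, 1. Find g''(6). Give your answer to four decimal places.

Let M_i = g''(x_i). Step sizes h_i = 1, 2, 2, 1; slopes of the chords Δ_i = (y_(i+1) - y_i)/h_i = 9, -3, 0, 2.
  1·M_0 + 6·M_1 + 2·M_2 = 6(Δ_1 - Δ_0) = -72
  2·M_1 + 8·M_2 + 2·M_3 = 6(Δ_2 - Δ_1) = 18
  2·M_2 + 6·M_3 + 1·M_4 = 6(Δ_3 - Δ_2) = 12
Natural end conditions: M_0 = M_4 = 0.
Hence M_0 = 0, M_1 = -139/10, M_2 = 57/10, M_3 = 1/10, M_4 = 0.

0.1000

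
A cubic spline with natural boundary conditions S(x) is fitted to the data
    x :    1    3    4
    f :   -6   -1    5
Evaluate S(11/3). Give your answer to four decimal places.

Write σ_i for S''(x_i). With h_i = 2, 1 and divided differences Δ_i = 5/2, 6, the continuity of S' gives the tridiagonal system
  2·σ_0 + 6·σ_1 + 1·σ_2 = 6(Δ_1 - Δ_0) = 21
Natural end conditions: σ_0 = σ_2 = 0.
Hence σ_0 = 0, σ_1 = 7/2, σ_2 = 0.
On [3, 4], S(x) = -1 + 29/6·(x - 3) + 7/4·(x - 3)² - 7/12·(x - 3)³.
With (x - 3) = 2/3: S(11/3) = 229/81.

2.8272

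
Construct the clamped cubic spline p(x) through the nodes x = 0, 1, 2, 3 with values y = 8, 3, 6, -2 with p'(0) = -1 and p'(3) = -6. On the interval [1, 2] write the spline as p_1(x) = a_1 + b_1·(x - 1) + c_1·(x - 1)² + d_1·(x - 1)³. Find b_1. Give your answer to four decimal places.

Write M_i for p''(x_i). With h_i = 1, 1, 1 and divided differences Δ_i = -5, 3, -8, the continuity of p' gives the tridiagonal system
  1·M_0 + 4·M_1 + 1·M_2 = 6(Δ_1 - Δ_0) = 48
  1·M_1 + 4·M_2 + 1·M_3 = 6(Δ_2 - Δ_1) = -66
Clamped end conditions give two more equations: 2h_0·M_0 + h_0·M_1 = 6(Δ_0 - p'(0)) = -24 and h_2·M_2 + 2h_2·M_3 = 6(p'(3) - Δ_2) = 12.
Solving the tridiagonal system: M_0 = -368/15, M_1 = 376/15, M_2 = -416/15, M_3 = 298/15.
On [1, 2], with p_1(x) = a_1 + b_1·(x - 1) + c_1·(x - 1)² + d_1·(x - 1)³: c_1 = M_1/2 = 188/15, d_1 = (M_2 - M_1)/(6h_1) = -44/5, b_1 = Δ_1 - h_1(2M_1 + M_2)/6 = -11/15.

-0.7333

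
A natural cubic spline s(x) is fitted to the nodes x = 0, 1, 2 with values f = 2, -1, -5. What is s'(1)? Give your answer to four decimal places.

-3.5000

Write σ_i for s''(x_i). With h_i = 1, 1 and divided differences Δ_i = -3, -4, the continuity of s' gives the tridiagonal system
  1·σ_0 + 4·σ_1 + 1·σ_2 = 6(Δ_1 - Δ_0) = -6
Natural end conditions: σ_0 = σ_2 = 0.
Hence σ_0 = 0, σ_1 = -3/2, σ_2 = 0.
On [1, 2], s'(x) = b_1 + 2c_1·(x - 1) + 3d_1·(x - 1)² with b_1 = Δ_1 - h_1(2σ_1 + σ_2)/6 = -7/2, c_1 = σ_1/2 = -3/4, d_1 = (σ_2 - σ_1)/(6h_1) = 1/4. So s'(1) = -7/2.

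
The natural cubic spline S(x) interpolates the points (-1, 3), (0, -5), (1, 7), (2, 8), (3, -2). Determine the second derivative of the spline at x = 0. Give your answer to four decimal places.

35.6786

Let M_i = S''(x_i). Step sizes h_i = 1, 1, 1, 1; slopes of the chords Δ_i = (y_(i+1) - y_i)/h_i = -8, 12, 1, -10.
  1·M_0 + 4·M_1 + 1·M_2 = 6(Δ_1 - Δ_0) = 120
  1·M_1 + 4·M_2 + 1·M_3 = 6(Δ_2 - Δ_1) = -66
  1·M_2 + 4·M_3 + 1·M_4 = 6(Δ_3 - Δ_2) = -66
Natural end conditions: M_0 = M_4 = 0.
Forward elimination and back-substitution give M_0 = 0, M_1 = 999/28, M_2 = -159/7, M_3 = -303/28, M_4 = 0.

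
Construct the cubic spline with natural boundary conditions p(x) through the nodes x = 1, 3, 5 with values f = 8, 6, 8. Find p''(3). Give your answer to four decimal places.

Let m_i = p''(x_i). Step sizes h_i = 2, 2; slopes of the chords Δ_i = (y_(i+1) - y_i)/h_i = -1, 1.
  2·m_0 + 8·m_1 + 2·m_2 = 6(Δ_1 - Δ_0) = 12
Natural end conditions: m_0 = m_2 = 0.
Solving: m_0 = 0, m_1 = 3/2, m_2 = 0.

1.5000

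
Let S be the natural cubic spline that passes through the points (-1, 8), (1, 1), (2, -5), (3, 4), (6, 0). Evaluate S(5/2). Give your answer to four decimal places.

Write σ_i for S''(x_i). With h_i = 2, 1, 1, 3 and divided differences Δ_i = -7/2, -6, 9, -4/3, the continuity of S' gives the tridiagonal system
  2·σ_0 + 6·σ_1 + 1·σ_2 = 6(Δ_1 - Δ_0) = -15
  1·σ_1 + 4·σ_2 + 1·σ_3 = 6(Δ_2 - Δ_1) = 90
  1·σ_2 + 8·σ_3 + 3·σ_4 = 6(Δ_3 - Δ_2) = -62
Natural end conditions: σ_0 = σ_4 = 0.
Forward elimination and back-substitution give σ_0 = 0, σ_1 = -1247/178, σ_2 = 2406/89, σ_3 = -1981/178, σ_4 = 0.
On [2, 3], S(x) = -5 + 1969/1068·(x - 2) + 1203/89·(x - 2)² - 6793/1068·(x - 2)³.
With (x - 2) = 1/2: S(5/2) = -4255/2848.

-1.4940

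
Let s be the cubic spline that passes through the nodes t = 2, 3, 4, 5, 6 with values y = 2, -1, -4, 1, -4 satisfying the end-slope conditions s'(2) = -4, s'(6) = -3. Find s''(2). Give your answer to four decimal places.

Put m_i = s'' at the i-th knot. Here h = (1, 1, 1, 1) and Δ = (-3, -3, 5, -5), so the interior equations h_(i-1)·m_(i-1) + 2(h_(i-1)+h_i)·m_i + h_i·m_(i+1) = 6(Δ_i − Δ_(i-1)) read
  1·m_0 + 4·m_1 + 1·m_2 = 6(Δ_1 - Δ_0) = 0
  1·m_1 + 4·m_2 + 1·m_3 = 6(Δ_2 - Δ_1) = 48
  1·m_2 + 4·m_3 + 1·m_4 = 6(Δ_3 - Δ_2) = -60
Clamped end conditions give two more equations: 2h_0·m_0 + h_0·m_1 = 6(Δ_0 - s'(2)) = 6 and h_3·m_3 + 2h_3·m_4 = 6(s'(6) - Δ_3) = 12.
Hence m_0 = 25/4, m_1 = -13/2, m_2 = 79/4, m_3 = -49/2, m_4 = 73/4.

6.2500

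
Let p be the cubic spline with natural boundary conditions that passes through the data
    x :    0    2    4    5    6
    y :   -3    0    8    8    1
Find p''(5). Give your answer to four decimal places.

-9.6786

With σ_i denoting the second derivative at x_i, h_i = 2, 2, 1, 1, and Δ_i = (y_(i+1) − y_i)/h_i = 3/2, 4, 0, -7:
  2·σ_0 + 8·σ_1 + 2·σ_2 = 6(Δ_1 - Δ_0) = 15
  2·σ_1 + 6·σ_2 + 1·σ_3 = 6(Δ_2 - Δ_1) = -24
  1·σ_2 + 4·σ_3 + 1·σ_4 = 6(Δ_3 - Δ_2) = -42
Natural end conditions: σ_0 = σ_4 = 0.
Hence σ_0 = 0, σ_1 = 151/56, σ_2 = -23/7, σ_3 = -271/28, σ_4 = 0.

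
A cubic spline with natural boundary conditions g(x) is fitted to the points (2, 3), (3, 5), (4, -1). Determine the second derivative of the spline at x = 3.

-12

With M_i denoting the second derivative at x_i, h_i = 1, 1, and Δ_i = (y_(i+1) − y_i)/h_i = 2, -6:
  1·M_0 + 4·M_1 + 1·M_2 = 6(Δ_1 - Δ_0) = -48
Natural end conditions: M_0 = M_2 = 0.
Hence M_0 = 0, M_1 = -12, M_2 = 0.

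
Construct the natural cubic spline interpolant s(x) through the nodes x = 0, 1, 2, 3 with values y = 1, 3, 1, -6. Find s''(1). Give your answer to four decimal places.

-4.4000

Write M_i for s''(x_i). With h_i = 1, 1, 1 and divided differences Δ_i = 2, -2, -7, the continuity of s' gives the tridiagonal system
  1·M_0 + 4·M_1 + 1·M_2 = 6(Δ_1 - Δ_0) = -24
  1·M_1 + 4·M_2 + 1·M_3 = 6(Δ_2 - Δ_1) = -30
Natural end conditions: M_0 = M_3 = 0.
Solving the tridiagonal system: M_0 = 0, M_1 = -22/5, M_2 = -32/5, M_3 = 0.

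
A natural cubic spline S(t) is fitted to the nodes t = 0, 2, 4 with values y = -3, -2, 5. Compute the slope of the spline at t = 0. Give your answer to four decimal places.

-0.2500

With m_i denoting the second derivative at x_i, h_i = 2, 2, and Δ_i = (y_(i+1) − y_i)/h_i = 1/2, 7/2:
  2·m_0 + 8·m_1 + 2·m_2 = 6(Δ_1 - Δ_0) = 18
Natural end conditions: m_0 = m_2 = 0.
Solving: m_0 = 0, m_1 = 9/4, m_2 = 0.
On [0, 2], S'(t) = b_0 + 2c_0·t + 3d_0·t² with b_0 = Δ_0 - h_0(2m_0 + m_1)/6 = -1/4, c_0 = m_0/2 = 0, d_0 = (m_1 - m_0)/(6h_0) = 3/16. So S'(0) = -1/4.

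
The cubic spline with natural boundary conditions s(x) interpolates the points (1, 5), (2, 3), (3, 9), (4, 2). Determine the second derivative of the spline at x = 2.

18

Let σ_i = s''(x_i). Step sizes h_i = 1, 1, 1; slopes of the chords Δ_i = (y_(i+1) - y_i)/h_i = -2, 6, -7.
  1·σ_0 + 4·σ_1 + 1·σ_2 = 6(Δ_1 - Δ_0) = 48
  1·σ_1 + 4·σ_2 + 1·σ_3 = 6(Δ_2 - Δ_1) = -78
Natural end conditions: σ_0 = σ_3 = 0.
Solving: σ_0 = 0, σ_1 = 18, σ_2 = -24, σ_3 = 0.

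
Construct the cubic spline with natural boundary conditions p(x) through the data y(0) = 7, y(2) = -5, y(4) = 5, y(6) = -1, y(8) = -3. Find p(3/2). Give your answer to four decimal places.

-4.3320

Put m_i = p'' at the i-th knot. Here h = (2, 2, 2, 2) and Δ = (-6, 5, -3, -1), so the interior equations h_(i-1)·m_(i-1) + 2(h_(i-1)+h_i)·m_i + h_i·m_(i+1) = 6(Δ_i − Δ_(i-1)) read
  2·m_0 + 8·m_1 + 2·m_2 = 6(Δ_1 - Δ_0) = 66
  2·m_1 + 8·m_2 + 2·m_3 = 6(Δ_2 - Δ_1) = -48
  2·m_2 + 8·m_3 + 2·m_4 = 6(Δ_3 - Δ_2) = 12
Natural end conditions: m_0 = m_4 = 0.
Forward elimination and back-substitution give m_0 = 0, m_1 = 597/56, m_2 = -135/14, m_3 = 219/56, m_4 = 0.
On [0, 2], p(x) = 7 - 535/56·x + 0·x² + 199/224·x³.
With x = 3/2: p(3/2) = -1109/256.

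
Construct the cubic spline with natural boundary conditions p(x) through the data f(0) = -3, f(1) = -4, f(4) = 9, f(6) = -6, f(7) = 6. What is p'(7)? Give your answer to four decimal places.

16.0757

With M_i denoting the second derivative at x_i, h_i = 1, 3, 2, 1, and Δ_i = (y_(i+1) − y_i)/h_i = -1, 13/3, -15/2, 12:
  1·M_0 + 8·M_1 + 3·M_2 = 6(Δ_1 - Δ_0) = 32
  3·M_1 + 10·M_2 + 2·M_3 = 6(Δ_2 - Δ_1) = -71
  2·M_2 + 6·M_3 + 1·M_4 = 6(Δ_3 - Δ_2) = 117
Natural end conditions: M_0 = M_4 = 0.
Solving: M_0 = 0, M_1 = 1886/197, M_2 = -2928/197, M_3 = 9635/394, M_4 = 0.
On [6, 7], p'(x) = b_3 + 2c_3·(x - 6) + 3d_3·(x - 6)² with b_3 = Δ_3 - h_3(2M_3 + M_4)/6 = 4549/1182, c_3 = M_3/2 = 9635/788, d_3 = (M_4 - M_3)/(6h_3) = -9635/2364. So p'(7) = 38003/2364.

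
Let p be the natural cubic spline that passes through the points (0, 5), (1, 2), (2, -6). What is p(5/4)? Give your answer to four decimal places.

With M_i denoting the second derivative at x_i, h_i = 1, 1, and Δ_i = (y_(i+1) − y_i)/h_i = -3, -8:
  1·M_0 + 4·M_1 + 1·M_2 = 6(Δ_1 - Δ_0) = -30
Natural end conditions: M_0 = M_2 = 0.
Solving: M_0 = 0, M_1 = -15/2, M_2 = 0.
On [1, 2], p(x) = 2 - 11/2·(x - 1) - 15/4·(x - 1)² + 5/4·(x - 1)³.
With (x - 1) = 1/4: p(5/4) = 105/256.

0.4102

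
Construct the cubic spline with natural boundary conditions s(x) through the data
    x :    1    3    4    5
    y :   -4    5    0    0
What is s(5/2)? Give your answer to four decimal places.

5.2038

Write σ_i for s''(x_i). With h_i = 2, 1, 1 and divided differences Δ_i = 9/2, -5, 0, the continuity of s' gives the tridiagonal system
  2·σ_0 + 6·σ_1 + 1·σ_2 = 6(Δ_1 - Δ_0) = -57
  1·σ_1 + 4·σ_2 + 1·σ_3 = 6(Δ_2 - Δ_1) = 30
Natural end conditions: σ_0 = σ_3 = 0.
Forward elimination and back-substitution give σ_0 = 0, σ_1 = -258/23, σ_2 = 237/23, σ_3 = 0.
On [1, 3], s(x) = -4 + 379/46·(x - 1) + 0·(x - 1)² - 43/46·(x - 1)³.
With (x - 1) = 3/2: s(5/2) = 1915/368.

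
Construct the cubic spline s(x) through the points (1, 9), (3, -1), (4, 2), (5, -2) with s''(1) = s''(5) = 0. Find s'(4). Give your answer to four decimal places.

0.3478

Put σ_i = s'' at the i-th knot. Here h = (2, 1, 1) and Δ = (-5, 3, -4), so the interior equations h_(i-1)·σ_(i-1) + 2(h_(i-1)+h_i)·σ_i + h_i·σ_(i+1) = 6(Δ_i − Δ_(i-1)) read
  2·σ_0 + 6·σ_1 + 1·σ_2 = 6(Δ_1 - Δ_0) = 48
  1·σ_1 + 4·σ_2 + 1·σ_3 = 6(Δ_2 - Δ_1) = -42
Natural end conditions: σ_0 = σ_3 = 0.
Hence σ_0 = 0, σ_1 = 234/23, σ_2 = -300/23, σ_3 = 0.
On [4, 5], s'(x) = b_2 + 2c_2·(x - 4) + 3d_2·(x - 4)² with b_2 = Δ_2 - h_2(2σ_2 + σ_3)/6 = 8/23, c_2 = σ_2/2 = -150/23, d_2 = (σ_3 - σ_2)/(6h_2) = 50/23. So s'(4) = 8/23.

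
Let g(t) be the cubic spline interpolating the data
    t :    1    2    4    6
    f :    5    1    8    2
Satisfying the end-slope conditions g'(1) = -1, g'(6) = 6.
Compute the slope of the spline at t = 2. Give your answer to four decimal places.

Write M_i for g''(x_i). With h_i = 1, 2, 2 and divided differences Δ_i = -4, 7/2, -3, the continuity of g' gives the tridiagonal system
  1·M_0 + 6·M_1 + 2·M_2 = 6(Δ_1 - Δ_0) = 45
  2·M_1 + 8·M_2 + 2·M_3 = 6(Δ_2 - Δ_1) = -39
Clamped end conditions give two more equations: 2h_0·M_0 + h_0·M_1 = 6(Δ_0 - g'(1)) = -18 and h_2·M_2 + 2h_2·M_3 = 6(g'(6) - Δ_2) = 54.
Solving: M_0 = -377/23, M_1 = 340/23, M_2 = -314/23, M_3 = 935/46.
On [2, 4], g'(t) = b_1 + 2c_1·(t - 2) + 3d_1·(t - 2)² with b_1 = Δ_1 - h_1(2M_1 + M_2)/6 = -83/46, c_1 = M_1/2 = 170/23, d_1 = (M_2 - M_1)/(6h_1) = -109/46. So g'(2) = -83/46.

-1.8043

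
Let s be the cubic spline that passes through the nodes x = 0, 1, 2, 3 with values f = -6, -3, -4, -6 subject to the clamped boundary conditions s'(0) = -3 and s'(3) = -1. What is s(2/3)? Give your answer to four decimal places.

Let σ_i = s''(x_i). Step sizes h_i = 1, 1, 1; slopes of the chords Δ_i = (y_(i+1) - y_i)/h_i = 3, -1, -2.
  1·σ_0 + 4·σ_1 + 1·σ_2 = 6(Δ_1 - Δ_0) = -24
  1·σ_1 + 4·σ_2 + 1·σ_3 = 6(Δ_2 - Δ_1) = -6
Clamped end conditions give two more equations: 2h_0·σ_0 + h_0·σ_1 = 6(Δ_0 - s'(0)) = 36 and h_2·σ_2 + 2h_2·σ_3 = 6(s'(3) - Δ_2) = 6.
Solving: σ_0 = 362/15, σ_1 = -184/15, σ_2 = 14/15, σ_3 = 38/15.
On [0, 1], s(x) = -6 - 3·x + 181/15·x² - 91/15·x³.
With x = 2/3: s(2/3) = -1796/405.

-4.4346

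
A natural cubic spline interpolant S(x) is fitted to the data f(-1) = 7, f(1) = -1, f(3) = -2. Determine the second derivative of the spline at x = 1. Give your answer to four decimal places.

Write m_i for S''(x_i). With h_i = 2, 2 and divided differences Δ_i = -4, -1/2, the continuity of S' gives the tridiagonal system
  2·m_0 + 8·m_1 + 2·m_2 = 6(Δ_1 - Δ_0) = 21
Natural end conditions: m_0 = m_2 = 0.
Forward elimination and back-substitution give m_0 = 0, m_1 = 21/8, m_2 = 0.

2.6250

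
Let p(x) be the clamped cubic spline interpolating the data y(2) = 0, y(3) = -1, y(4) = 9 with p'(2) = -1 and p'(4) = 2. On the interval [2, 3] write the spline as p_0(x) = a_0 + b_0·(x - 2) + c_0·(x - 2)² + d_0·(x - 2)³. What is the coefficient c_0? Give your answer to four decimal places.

With σ_i denoting the second derivative at x_i, h_i = 1, 1, and Δ_i = (y_(i+1) − y_i)/h_i = -1, 10:
  1·σ_0 + 4·σ_1 + 1·σ_2 = 6(Δ_1 - Δ_0) = 66
Clamped end conditions give two more equations: 2h_0·σ_0 + h_0·σ_1 = 6(Δ_0 - p'(2)) = 0 and h_1·σ_1 + 2h_1·σ_2 = 6(p'(4) - Δ_1) = -48.
Hence σ_0 = -15, σ_1 = 30, σ_2 = -39.
On [2, 3], with p_0(x) = a_0 + b_0·(x - 2) + c_0·(x - 2)² + d_0·(x - 2)³: c_0 = σ_0/2 = -15/2, d_0 = (σ_1 - σ_0)/(6h_0) = 15/2, b_0 = Δ_0 - h_0(2σ_0 + σ_1)/6 = -1.

-7.5000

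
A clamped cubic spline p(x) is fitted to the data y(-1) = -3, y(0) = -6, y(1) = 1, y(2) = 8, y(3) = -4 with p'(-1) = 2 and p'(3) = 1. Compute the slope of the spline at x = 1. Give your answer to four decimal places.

Write m_i for p''(x_i). With h_i = 1, 1, 1, 1 and divided differences Δ_i = -3, 7, 7, -12, the continuity of p' gives the tridiagonal system
  1·m_0 + 4·m_1 + 1·m_2 = 6(Δ_1 - Δ_0) = 60
  1·m_1 + 4·m_2 + 1·m_3 = 6(Δ_2 - Δ_1) = 0
  1·m_2 + 4·m_3 + 1·m_4 = 6(Δ_3 - Δ_2) = -114
Clamped end conditions give two more equations: 2h_0·m_0 + h_0·m_1 = 6(Δ_0 - p'(-1)) = -30 and h_3·m_3 + 2h_3·m_4 = 6(p'(3) - Δ_3) = 78.
Hence m_0 = -347/14, m_1 = 137/7, m_2 = 13/2, m_3 = -319/7, m_4 = 865/14.
On [1, 2], p'(x) = b_2 + 2c_2·(x - 1) + 3d_2·(x - 1)² with b_2 = Δ_2 - h_2(2m_2 + m_3)/6 = 87/7, c_2 = m_2/2 = 13/4, d_2 = (m_3 - m_2)/(6h_2) = -243/28. So p'(1) = 87/7.

12.4286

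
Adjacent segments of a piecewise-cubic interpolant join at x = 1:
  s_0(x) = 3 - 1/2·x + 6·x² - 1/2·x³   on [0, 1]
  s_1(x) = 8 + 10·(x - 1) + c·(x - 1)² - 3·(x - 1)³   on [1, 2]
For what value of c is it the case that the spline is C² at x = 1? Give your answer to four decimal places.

4.5000

s_0''(x) = 12 - 3·x, so s_0''(1) = 9. On the right, s_1''(1) = 2c, so c = 9/2.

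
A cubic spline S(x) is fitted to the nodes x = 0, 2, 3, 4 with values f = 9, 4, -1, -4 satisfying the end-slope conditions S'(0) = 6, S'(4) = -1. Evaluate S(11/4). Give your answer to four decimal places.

0.1126

Let σ_i = S''(x_i). Step sizes h_i = 2, 1, 1; slopes of the chords Δ_i = (y_(i+1) - y_i)/h_i = -5/2, -5, -3.
  2·σ_0 + 6·σ_1 + 1·σ_2 = 6(Δ_1 - Δ_0) = -15
  1·σ_1 + 4·σ_2 + 1·σ_3 = 6(Δ_2 - Δ_1) = 12
Clamped end conditions give two more equations: 2h_0·σ_0 + h_0·σ_1 = 6(Δ_0 - S'(0)) = -51 and h_2·σ_2 + 2h_2·σ_3 = 6(S'(4) - Δ_2) = 12.
Solving the tridiagonal system: σ_0 = -301/22, σ_1 = 41/22, σ_2 = 13/11, σ_3 = 119/22.
On [2, 3], S(x) = 4 - 64/11·(x - 2) + 41/44·(x - 2)² - 5/44·(x - 2)³.
With (x - 2) = 3/4: S(11/4) = 317/2816.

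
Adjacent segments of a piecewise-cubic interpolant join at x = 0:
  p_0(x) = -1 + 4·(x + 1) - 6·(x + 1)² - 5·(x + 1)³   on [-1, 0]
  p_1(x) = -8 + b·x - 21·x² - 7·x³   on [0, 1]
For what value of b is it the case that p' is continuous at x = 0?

-23

p_0'(x) = 4 - 12·(x + 1) - 15·(x + 1)², so p_0'(0) = -23. On the right, p_1'(0) = b, so b = -23.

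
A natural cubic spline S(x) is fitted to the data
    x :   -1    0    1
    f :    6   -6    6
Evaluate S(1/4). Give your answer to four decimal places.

-4.9688

Put m_i = S'' at the i-th knot. Here h = (1, 1) and Δ = (-12, 12), so the interior equations h_(i-1)·m_(i-1) + 2(h_(i-1)+h_i)·m_i + h_i·m_(i+1) = 6(Δ_i − Δ_(i-1)) read
  1·m_0 + 4·m_1 + 1·m_2 = 6(Δ_1 - Δ_0) = 144
Natural end conditions: m_0 = m_2 = 0.
Hence m_0 = 0, m_1 = 36, m_2 = 0.
On [0, 1], S(x) = -6 + 0·x + 18·x² - 6·x³.
With x = 1/4: S(1/4) = -159/32.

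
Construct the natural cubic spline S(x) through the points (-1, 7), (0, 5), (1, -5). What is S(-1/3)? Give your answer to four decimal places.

6.4074

With M_i denoting the second derivative at x_i, h_i = 1, 1, and Δ_i = (y_(i+1) − y_i)/h_i = -2, -10:
  1·M_0 + 4·M_1 + 1·M_2 = 6(Δ_1 - Δ_0) = -48
Natural end conditions: M_0 = M_2 = 0.
Hence M_0 = 0, M_1 = -12, M_2 = 0.
On [-1, 0], S(x) = 7 + 0·(x + 1) + 0·(x + 1)² - 2·(x + 1)³.
With (x + 1) = 2/3: S(-1/3) = 173/27.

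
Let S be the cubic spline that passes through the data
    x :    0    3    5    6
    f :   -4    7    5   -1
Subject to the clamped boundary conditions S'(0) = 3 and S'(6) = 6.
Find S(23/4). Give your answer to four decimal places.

Let m_i = S''(x_i). Step sizes h_i = 3, 2, 1; slopes of the chords Δ_i = (y_(i+1) - y_i)/h_i = 11/3, -1, -6.
  3·m_0 + 10·m_1 + 2·m_2 = 6(Δ_1 - Δ_0) = -28
  2·m_1 + 6·m_2 + 1·m_3 = 6(Δ_2 - Δ_1) = -30
Clamped end conditions give two more equations: 2h_0·m_0 + h_0·m_1 = 6(Δ_0 - S'(0)) = 4 and h_2·m_2 + 2h_2·m_3 = 6(S'(6) - Δ_2) = 72.
Hence m_0 = 20/19, m_1 = -44/57, m_2 = -668/57, m_3 = 2386/57.
On [5, 6], S(x) = 5 - 517/57·(x - 5) - 334/57·(x - 5)² + 509/57·(x - 5)³.
With (x - 5) = 3/4: S(23/4) = -1619/1216.

-1.3314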